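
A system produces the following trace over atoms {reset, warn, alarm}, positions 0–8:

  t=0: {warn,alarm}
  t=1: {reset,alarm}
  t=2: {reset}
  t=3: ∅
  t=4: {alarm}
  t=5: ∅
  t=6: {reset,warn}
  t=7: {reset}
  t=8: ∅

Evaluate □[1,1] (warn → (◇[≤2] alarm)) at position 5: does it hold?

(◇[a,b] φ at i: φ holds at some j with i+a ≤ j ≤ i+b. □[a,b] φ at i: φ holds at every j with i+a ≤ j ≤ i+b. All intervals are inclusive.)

Check (warn → (◇[≤2] alarm)) at every j in [6,6]:
  j=6: antecedent true; consequent fails (none in [6,8]) → ✗
Fails at j=6 → formula fails.

Does not hold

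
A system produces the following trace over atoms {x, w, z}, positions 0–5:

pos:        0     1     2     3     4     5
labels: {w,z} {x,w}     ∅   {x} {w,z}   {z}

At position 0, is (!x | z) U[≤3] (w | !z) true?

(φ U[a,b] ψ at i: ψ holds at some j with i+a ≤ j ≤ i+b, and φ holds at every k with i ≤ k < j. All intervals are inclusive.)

Yes

Need some j in [0,3] with (w | !z), and (!x | z) at every k in [0,j-1].
  j=0: (w | !z) holds; no prefix to check → satisfied.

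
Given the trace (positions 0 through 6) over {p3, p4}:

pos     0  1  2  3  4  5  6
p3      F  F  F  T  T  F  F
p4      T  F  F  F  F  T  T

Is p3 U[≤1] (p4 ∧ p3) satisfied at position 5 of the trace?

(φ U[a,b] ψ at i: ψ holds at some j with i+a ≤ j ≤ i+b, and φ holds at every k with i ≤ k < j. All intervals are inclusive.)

Need some j in [5,6] with (p4 ∧ p3), and p3 at every k in [5,j-1].
  j=5: (p4 ∧ p3) false.
  j=6: (p4 ∧ p3) false.
No j in the window works → until fails.

No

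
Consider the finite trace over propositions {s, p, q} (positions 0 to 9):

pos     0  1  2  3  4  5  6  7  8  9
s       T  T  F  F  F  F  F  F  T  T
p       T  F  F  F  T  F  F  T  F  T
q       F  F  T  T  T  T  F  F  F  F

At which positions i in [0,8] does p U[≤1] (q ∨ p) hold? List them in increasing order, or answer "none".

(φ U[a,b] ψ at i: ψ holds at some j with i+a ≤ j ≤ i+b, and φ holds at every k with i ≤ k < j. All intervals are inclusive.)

Evaluate at each i in [0,8]:
  i=0: ✓ (rhs at j=0)
  i=1: ✗ (lhs fails at k=1 before rhs at j=2)
  i=2: ✓ (rhs at j=2)
  i=3: ✓ (rhs at j=3)
  i=4: ✓ (rhs at j=4)
  i=5: ✓ (rhs at j=5)
  i=6: ✗ (lhs fails at k=6 before rhs at j=7)
  i=7: ✓ (rhs at j=7)
  i=8: ✗ (lhs fails at k=8 before rhs at j=9)

0, 2, 3, 4, 5, 7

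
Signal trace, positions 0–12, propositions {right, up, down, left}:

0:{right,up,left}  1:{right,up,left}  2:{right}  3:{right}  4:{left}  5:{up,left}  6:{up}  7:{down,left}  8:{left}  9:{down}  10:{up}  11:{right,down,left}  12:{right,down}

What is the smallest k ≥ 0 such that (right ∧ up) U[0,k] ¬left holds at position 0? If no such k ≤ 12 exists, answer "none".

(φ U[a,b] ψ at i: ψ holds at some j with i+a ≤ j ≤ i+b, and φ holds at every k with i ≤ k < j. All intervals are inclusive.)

Need earliest j ≥ 0 with ¬left, and (right ∧ up) at every k in [0,j-1].
  j=0: rhs fails.
  j=1: rhs fails.
  j=2: rhs holds; lhs holds on [0,1]. k = 2.

2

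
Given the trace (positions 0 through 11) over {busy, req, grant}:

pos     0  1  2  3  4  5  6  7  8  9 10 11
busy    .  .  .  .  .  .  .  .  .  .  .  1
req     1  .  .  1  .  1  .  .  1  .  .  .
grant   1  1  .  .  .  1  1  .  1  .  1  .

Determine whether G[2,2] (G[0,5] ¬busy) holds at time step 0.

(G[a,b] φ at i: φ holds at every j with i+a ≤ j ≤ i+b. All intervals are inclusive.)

Check G[0,5] ¬busy at every j in [2,2]:
  j=2: holds on [2,7]
All positions satisfy it → formula holds.

True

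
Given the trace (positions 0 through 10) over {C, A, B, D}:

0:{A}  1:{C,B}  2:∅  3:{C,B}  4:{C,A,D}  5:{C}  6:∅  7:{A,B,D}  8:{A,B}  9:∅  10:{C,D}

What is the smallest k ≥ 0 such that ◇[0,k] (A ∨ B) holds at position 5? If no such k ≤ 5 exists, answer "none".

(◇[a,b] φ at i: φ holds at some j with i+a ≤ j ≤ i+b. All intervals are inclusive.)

2

Scan j = 5,6,… for (A ∨ B):
  j=5: fails
  j=6: fails
  j=7: holds
First hit at j=7, so smallest k = 7-5 = 2.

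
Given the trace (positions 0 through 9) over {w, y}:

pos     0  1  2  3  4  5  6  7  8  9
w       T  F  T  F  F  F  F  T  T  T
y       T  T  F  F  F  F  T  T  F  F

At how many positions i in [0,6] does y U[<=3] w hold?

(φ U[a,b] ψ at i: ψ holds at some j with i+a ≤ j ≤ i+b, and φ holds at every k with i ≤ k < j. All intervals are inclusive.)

4

Evaluate at each i in [0,6]:
  i=0: ✓ (rhs at j=0)
  i=1: ✓ (rhs at j=2; lhs holds on [1,1])
  i=2: ✓ (rhs at j=2)
  i=3: ✗ (no rhs in [3,6])
  i=4: ✗ (lhs fails at k=4 before rhs at j=7)
  i=5: ✗ (lhs fails at k=5 before rhs at j=7)
  i=6: ✓ (rhs at j=7; lhs holds on [6,6])
Positions where it holds: {0, 1, 2, 6} → 4.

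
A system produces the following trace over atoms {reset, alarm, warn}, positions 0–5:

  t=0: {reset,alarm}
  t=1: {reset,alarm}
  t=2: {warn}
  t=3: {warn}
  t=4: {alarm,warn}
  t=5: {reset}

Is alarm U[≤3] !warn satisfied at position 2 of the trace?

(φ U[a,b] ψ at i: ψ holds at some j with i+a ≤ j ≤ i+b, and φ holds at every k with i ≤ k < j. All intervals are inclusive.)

False

Need some j in [2,5] with !warn, and alarm at every k in [2,j-1].
  j=2: !warn false.
  j=3: !warn false.
  j=4: !warn false.
  j=5: !warn holds, but alarm fails at k=2 → not this j.
No j in the window works → until fails.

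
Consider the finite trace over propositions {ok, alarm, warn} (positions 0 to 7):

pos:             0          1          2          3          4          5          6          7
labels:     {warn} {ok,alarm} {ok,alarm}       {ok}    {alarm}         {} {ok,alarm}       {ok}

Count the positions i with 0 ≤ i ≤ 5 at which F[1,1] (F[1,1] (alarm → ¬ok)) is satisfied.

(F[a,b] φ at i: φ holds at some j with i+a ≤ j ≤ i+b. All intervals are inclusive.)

4

Evaluate at each i in [0,5]:
  i=0: ✗ (none in [1,1])
  i=1: ✓ (witness j=2)
  i=2: ✓ (witness j=3)
  i=3: ✓ (witness j=4)
  i=4: ✗ (none in [5,5])
  i=5: ✓ (witness j=6)
Positions where it holds: {1, 2, 3, 5} → 4.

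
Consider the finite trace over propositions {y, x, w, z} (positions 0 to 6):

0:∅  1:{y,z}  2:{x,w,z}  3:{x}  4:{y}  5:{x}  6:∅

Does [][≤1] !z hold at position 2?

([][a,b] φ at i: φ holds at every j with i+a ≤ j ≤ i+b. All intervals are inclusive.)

No

Check !z at every j in [2,3]:
  j=2: false
  j=3: true
Fails at j=2 → formula fails.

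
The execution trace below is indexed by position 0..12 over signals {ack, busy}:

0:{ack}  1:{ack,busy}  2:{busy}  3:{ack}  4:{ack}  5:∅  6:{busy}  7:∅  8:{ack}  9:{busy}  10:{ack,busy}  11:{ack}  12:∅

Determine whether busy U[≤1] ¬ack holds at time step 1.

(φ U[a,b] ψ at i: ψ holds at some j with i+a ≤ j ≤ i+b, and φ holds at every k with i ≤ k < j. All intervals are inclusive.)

Yes

Need some j in [1,2] with ¬ack, and busy at every k in [1,j-1].
  j=1: ¬ack false.
  j=2: ¬ack holds; busy holds at every k in [1,1] → satisfied.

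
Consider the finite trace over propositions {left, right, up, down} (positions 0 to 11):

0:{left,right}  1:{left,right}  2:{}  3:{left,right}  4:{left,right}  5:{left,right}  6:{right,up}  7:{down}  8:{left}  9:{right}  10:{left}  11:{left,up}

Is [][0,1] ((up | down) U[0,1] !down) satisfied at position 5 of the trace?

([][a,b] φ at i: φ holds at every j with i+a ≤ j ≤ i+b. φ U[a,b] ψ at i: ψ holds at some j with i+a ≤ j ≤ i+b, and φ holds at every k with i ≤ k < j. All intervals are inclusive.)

Check ((up | down) U[0,1] !down) at every j in [5,6]:
  j=5: holds
  j=6: holds
All positions satisfy it → formula holds.

Holds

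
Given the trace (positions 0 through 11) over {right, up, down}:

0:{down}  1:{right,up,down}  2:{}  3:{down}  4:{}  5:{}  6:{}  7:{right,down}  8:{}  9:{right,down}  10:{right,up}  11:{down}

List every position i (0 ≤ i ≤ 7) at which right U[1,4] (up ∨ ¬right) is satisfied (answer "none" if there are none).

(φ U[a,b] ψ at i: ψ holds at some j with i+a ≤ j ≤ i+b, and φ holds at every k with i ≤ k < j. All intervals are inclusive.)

Evaluate at each i in [0,7]:
  i=0: ✗ (lhs fails at k=0 before rhs at j=1)
  i=1: ✓ (rhs at j=2; lhs holds on [1,1])
  i=2: ✗ (lhs fails at k=2 before rhs at j=3)
  i=3: ✗ (lhs fails at k=3 before rhs at j=4)
  i=4: ✗ (lhs fails at k=4 before rhs at j=5)
  i=5: ✗ (lhs fails at k=5 before rhs at j=6)
  i=6: ✗ (lhs fails at k=6 before rhs at j=8)
  i=7: ✓ (rhs at j=8; lhs holds on [7,7])

1, 7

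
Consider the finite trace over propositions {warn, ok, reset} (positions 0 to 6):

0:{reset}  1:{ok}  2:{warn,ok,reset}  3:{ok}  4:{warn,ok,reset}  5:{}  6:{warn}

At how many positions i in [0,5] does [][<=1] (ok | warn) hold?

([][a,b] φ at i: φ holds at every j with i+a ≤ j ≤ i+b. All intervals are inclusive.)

3

Evaluate at each i in [0,5]:
  i=0: ✗ (fails at j=0)
  i=1: ✓ (all of [1,2])
  i=2: ✓ (all of [2,3])
  i=3: ✓ (all of [3,4])
  i=4: ✗ (fails at j=5)
  i=5: ✗ (fails at j=5)
Positions where it holds: {1, 2, 3} → 3.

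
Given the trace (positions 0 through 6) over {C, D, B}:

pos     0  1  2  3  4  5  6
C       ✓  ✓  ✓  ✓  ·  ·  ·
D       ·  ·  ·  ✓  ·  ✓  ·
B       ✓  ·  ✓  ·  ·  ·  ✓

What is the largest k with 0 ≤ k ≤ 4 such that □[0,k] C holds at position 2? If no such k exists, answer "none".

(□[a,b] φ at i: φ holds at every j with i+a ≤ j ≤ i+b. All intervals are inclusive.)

1

C must hold from j=2 onward; find where it first fails.
  j=2: holds
  j=3: holds
  j=4: fails
Holds on [2,3], so largest k = 1.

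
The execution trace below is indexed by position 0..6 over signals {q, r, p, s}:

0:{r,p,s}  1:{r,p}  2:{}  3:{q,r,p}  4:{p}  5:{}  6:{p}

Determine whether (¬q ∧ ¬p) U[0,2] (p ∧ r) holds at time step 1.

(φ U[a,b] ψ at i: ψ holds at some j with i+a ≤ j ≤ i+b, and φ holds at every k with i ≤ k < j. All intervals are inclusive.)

Yes

Need some j in [1,3] with (p ∧ r), and (¬q ∧ ¬p) at every k in [1,j-1].
  j=1: (p ∧ r) holds; no prefix to check → satisfied.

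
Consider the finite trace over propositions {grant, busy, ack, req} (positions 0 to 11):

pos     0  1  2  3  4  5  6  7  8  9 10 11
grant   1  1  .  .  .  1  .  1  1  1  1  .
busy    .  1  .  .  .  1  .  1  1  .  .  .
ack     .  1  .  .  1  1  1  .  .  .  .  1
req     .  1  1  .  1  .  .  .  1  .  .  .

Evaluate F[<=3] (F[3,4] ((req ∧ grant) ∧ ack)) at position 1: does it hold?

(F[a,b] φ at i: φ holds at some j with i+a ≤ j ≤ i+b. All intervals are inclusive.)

Does not hold

Check F[3,4] ((req ∧ grant) ∧ ack) at each j in [1,4]:
  j=1: fails (none in [4,5])
  j=2: fails (none in [5,6])
  j=3: fails (none in [6,7])
  j=4: fails (none in [7,8])
No position in the window satisfies it → formula fails.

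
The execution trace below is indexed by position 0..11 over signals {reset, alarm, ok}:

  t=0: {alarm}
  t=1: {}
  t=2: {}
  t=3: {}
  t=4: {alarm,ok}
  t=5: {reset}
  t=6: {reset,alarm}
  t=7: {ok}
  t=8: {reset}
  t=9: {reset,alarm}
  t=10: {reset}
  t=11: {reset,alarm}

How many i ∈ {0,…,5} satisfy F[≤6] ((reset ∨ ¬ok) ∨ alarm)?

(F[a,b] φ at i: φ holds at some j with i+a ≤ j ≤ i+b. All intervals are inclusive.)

Evaluate at each i in [0,5]:
  i=0: ✓ (witness j=0)
  i=1: ✓ (witness j=1)
  i=2: ✓ (witness j=2)
  i=3: ✓ (witness j=3)
  i=4: ✓ (witness j=4)
  i=5: ✓ (witness j=5)
Positions where it holds: {0, 1, 2, 3, 4, 5} → 6.

6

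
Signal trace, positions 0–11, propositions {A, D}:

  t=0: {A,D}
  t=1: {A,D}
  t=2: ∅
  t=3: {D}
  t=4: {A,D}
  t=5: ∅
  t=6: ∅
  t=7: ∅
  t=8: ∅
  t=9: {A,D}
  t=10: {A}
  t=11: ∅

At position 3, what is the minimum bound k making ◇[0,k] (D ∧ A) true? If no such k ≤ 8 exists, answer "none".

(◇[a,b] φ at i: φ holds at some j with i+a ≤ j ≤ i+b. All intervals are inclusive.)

1

Scan j = 3,4,… for (D ∧ A):
  j=3: fails
  j=4: holds
First hit at j=4, so smallest k = 4-3 = 1.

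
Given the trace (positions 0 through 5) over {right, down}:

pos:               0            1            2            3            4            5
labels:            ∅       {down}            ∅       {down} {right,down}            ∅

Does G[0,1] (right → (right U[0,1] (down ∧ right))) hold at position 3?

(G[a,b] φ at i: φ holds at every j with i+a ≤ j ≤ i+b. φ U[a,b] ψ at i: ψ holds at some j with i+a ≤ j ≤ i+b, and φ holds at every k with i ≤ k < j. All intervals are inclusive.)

Check (right → (right U[0,1] (down ∧ right))) at every j in [3,4]:
  j=3: antecedent false → ✓
  j=4: antecedent true; consequent holds → ✓
All positions satisfy it → formula holds.

True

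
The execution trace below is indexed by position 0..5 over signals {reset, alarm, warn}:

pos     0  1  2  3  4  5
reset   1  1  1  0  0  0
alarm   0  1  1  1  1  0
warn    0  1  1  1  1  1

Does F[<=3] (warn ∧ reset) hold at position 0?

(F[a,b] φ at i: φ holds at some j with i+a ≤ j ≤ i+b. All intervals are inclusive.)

Check (warn ∧ reset) at each j in [0,3]:
  j=0: false
  j=1: true
  j=2: true
  j=3: false
Found at j=1 → formula holds.

Holds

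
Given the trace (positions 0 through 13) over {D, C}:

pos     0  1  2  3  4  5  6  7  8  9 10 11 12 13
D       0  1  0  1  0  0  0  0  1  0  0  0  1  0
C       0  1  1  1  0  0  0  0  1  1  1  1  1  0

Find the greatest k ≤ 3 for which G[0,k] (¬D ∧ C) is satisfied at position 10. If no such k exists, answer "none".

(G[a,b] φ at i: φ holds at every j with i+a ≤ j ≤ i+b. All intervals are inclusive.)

(¬D ∧ C) must hold from j=10 onward; find where it first fails.
  j=10: holds
  j=11: holds
  j=12: fails
Holds on [10,11], so largest k = 1.

1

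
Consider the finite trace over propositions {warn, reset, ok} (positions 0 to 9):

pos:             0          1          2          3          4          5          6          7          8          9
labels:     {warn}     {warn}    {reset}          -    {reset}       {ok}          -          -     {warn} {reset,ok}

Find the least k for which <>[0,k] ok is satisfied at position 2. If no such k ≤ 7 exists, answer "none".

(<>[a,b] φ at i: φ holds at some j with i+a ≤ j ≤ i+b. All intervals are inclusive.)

Scan j = 2,3,… for ok:
  j=2: fails
  j=3: fails
  j=4: fails
  j=5: holds
First hit at j=5, so smallest k = 5-2 = 3.

3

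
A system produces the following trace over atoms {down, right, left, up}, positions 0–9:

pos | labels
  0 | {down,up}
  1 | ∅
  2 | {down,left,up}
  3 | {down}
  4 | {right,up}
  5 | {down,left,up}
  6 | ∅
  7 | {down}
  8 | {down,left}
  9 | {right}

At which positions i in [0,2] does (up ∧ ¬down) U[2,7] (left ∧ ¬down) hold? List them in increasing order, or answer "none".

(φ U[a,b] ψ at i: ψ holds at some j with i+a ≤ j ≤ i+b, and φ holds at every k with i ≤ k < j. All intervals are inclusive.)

none

Evaluate at each i in [0,2]:
  i=0: ✗ (no rhs in [2,7])
  i=1: ✗ (no rhs in [3,8])
  i=2: ✗ (no rhs in [4,9])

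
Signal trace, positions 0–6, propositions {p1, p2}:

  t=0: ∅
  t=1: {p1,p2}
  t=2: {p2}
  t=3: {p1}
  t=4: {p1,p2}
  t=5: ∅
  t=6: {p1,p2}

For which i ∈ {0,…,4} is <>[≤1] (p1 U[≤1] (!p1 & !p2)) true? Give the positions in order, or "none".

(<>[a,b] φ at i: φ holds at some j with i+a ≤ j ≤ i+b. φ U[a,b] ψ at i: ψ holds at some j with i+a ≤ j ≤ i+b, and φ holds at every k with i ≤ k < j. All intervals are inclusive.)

0, 3, 4

Evaluate at each i in [0,4]:
  i=0: ✓ (witness j=0)
  i=1: ✗ (none in [1,2])
  i=2: ✗ (none in [2,3])
  i=3: ✓ (witness j=4)
  i=4: ✓ (witness j=4)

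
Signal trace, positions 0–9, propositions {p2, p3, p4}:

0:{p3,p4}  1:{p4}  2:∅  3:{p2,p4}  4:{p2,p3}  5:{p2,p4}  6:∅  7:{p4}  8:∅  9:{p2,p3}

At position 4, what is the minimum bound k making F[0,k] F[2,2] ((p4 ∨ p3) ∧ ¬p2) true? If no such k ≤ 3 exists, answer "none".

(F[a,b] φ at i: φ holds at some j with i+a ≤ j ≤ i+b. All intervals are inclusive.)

Scan j = 4,5,… for F[2,2] ((p4 ∨ p3) ∧ ¬p2):
  j=4: fails
  j=5: holds
First hit at j=5, so smallest k = 5-4 = 1.

1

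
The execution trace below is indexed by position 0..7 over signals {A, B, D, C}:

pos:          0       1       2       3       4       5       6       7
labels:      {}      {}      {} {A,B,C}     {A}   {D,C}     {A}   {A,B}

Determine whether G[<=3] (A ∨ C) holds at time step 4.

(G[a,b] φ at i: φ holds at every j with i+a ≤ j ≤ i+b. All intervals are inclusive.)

Yes

Check (A ∨ C) at every j in [4,7]:
  j=4: true
  j=5: true
  j=6: true
  j=7: true
All positions satisfy it → formula holds.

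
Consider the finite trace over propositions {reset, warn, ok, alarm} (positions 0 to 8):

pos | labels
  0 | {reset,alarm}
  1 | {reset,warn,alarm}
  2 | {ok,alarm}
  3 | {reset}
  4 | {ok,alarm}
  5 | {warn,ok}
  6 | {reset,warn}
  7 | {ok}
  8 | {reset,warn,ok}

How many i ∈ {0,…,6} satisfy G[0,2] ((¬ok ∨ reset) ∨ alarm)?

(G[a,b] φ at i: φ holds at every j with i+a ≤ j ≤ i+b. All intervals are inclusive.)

3

Evaluate at each i in [0,6]:
  i=0: ✓ (all of [0,2])
  i=1: ✓ (all of [1,3])
  i=2: ✓ (all of [2,4])
  i=3: ✗ (fails at j=5)
  i=4: ✗ (fails at j=5)
  i=5: ✗ (fails at j=5)
  i=6: ✗ (fails at j=7)
Positions where it holds: {0, 1, 2} → 3.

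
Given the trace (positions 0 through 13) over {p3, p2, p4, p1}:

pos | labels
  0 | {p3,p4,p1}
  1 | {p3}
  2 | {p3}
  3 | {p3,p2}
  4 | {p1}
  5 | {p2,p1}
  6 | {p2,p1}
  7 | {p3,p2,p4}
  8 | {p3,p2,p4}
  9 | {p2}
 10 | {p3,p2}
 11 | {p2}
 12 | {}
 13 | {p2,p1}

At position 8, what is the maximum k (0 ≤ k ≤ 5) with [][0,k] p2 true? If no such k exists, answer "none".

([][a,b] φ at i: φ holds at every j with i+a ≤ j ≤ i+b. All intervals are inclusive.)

p2 must hold from j=8 onward; find where it first fails.
  j=8: holds
  j=9: holds
  j=10: holds
  j=11: holds
  j=12: fails
Holds on [8,11], so largest k = 3.

3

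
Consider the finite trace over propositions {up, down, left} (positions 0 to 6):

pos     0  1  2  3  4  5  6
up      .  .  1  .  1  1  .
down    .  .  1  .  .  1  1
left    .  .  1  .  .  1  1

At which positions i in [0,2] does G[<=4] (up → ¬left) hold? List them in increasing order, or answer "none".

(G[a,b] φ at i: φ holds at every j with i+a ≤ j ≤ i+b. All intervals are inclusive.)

none

Evaluate at each i in [0,2]:
  i=0: ✗ (fails at j=2)
  i=1: ✗ (fails at j=2)
  i=2: ✗ (fails at j=2)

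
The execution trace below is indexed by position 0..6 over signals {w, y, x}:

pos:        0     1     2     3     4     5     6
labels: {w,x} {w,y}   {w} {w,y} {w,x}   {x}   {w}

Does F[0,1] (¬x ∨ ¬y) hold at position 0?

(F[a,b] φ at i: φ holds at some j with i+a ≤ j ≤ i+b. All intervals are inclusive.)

Check (¬x ∨ ¬y) at each j in [0,1]:
  j=0: true
  j=1: true
Found at j=0 → formula holds.

Holds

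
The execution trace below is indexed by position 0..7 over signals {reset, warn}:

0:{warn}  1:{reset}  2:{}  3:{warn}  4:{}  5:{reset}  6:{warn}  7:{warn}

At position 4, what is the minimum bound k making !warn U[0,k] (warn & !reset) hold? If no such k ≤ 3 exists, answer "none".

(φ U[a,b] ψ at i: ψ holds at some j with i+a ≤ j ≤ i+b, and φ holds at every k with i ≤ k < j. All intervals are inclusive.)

Need earliest j ≥ 4 with (warn & !reset), and !warn at every k in [4,j-1].
  j=4: rhs fails.
  j=5: rhs fails.
  j=6: rhs holds; lhs holds on [4,5]. k = 2.

2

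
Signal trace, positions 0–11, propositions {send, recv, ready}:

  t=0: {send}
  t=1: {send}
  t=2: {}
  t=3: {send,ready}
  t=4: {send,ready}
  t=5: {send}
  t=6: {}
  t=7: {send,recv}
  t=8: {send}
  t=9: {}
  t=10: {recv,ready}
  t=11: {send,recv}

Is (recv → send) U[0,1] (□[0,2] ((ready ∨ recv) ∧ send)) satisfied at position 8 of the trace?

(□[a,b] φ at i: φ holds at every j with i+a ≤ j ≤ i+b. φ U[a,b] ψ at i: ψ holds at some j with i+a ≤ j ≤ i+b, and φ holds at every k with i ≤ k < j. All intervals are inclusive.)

False

Need some j in [8,9] with □[0,2] ((ready ∨ recv) ∧ send), and (recv → send) at every k in [8,j-1].
  j=8: □[0,2] ((ready ∨ recv) ∧ send) — fails at 8.
  j=9: □[0,2] ((ready ∨ recv) ∧ send) — fails at 9.
No j in the window works → until fails.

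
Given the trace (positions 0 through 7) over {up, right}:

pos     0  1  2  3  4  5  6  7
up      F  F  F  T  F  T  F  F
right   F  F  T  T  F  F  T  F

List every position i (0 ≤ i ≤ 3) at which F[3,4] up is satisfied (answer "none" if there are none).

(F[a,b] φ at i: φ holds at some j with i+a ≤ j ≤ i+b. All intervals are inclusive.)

0, 1, 2

Evaluate at each i in [0,3]:
  i=0: ✓ (witness j=3)
  i=1: ✓ (witness j=5)
  i=2: ✓ (witness j=5)
  i=3: ✗ (none in [6,7])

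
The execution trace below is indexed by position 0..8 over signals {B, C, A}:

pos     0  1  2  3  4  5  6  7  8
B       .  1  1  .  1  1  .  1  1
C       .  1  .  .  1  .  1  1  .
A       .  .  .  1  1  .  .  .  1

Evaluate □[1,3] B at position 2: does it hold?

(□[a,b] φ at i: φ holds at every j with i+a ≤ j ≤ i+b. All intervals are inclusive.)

Check B at every j in [3,5]:
  j=3: false
  j=4: true
  j=5: true
Fails at j=3 → formula fails.

Does not hold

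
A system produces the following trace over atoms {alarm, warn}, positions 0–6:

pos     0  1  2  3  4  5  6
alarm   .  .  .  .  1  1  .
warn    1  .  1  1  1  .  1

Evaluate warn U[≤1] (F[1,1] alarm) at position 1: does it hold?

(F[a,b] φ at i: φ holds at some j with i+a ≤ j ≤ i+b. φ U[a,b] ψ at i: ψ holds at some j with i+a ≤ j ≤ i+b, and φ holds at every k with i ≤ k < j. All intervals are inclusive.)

No

Need some j in [1,2] with F[1,1] alarm, and warn at every k in [1,j-1].
  j=1: F[1,1] alarm — fails (none in [2,2]).
  j=2: F[1,1] alarm — fails (none in [3,3]).
No j in the window works → until fails.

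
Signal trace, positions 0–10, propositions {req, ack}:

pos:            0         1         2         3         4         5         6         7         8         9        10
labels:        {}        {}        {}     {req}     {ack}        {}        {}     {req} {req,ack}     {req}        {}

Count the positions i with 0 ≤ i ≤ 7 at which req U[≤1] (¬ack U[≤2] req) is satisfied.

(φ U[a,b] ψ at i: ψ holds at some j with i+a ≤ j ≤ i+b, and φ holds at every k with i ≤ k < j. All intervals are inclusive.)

6

Evaluate at each i in [0,7]:
  i=0: ✗ (lhs fails at k=0 before rhs at j=1)
  i=1: ✓ (rhs at j=1)
  i=2: ✓ (rhs at j=2)
  i=3: ✓ (rhs at j=3)
  i=4: ✗ (lhs fails at k=4 before rhs at j=5)
  i=5: ✓ (rhs at j=5)
  i=6: ✓ (rhs at j=6)
  i=7: ✓ (rhs at j=7)
Positions where it holds: {1, 2, 3, 5, 6, 7} → 6.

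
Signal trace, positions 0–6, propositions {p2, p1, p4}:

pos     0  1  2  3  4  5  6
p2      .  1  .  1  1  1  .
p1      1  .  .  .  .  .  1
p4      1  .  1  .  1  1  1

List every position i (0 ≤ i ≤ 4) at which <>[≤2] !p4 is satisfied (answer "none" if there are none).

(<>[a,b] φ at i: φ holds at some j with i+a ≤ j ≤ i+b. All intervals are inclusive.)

0, 1, 2, 3

Evaluate at each i in [0,4]:
  i=0: ✓ (witness j=1)
  i=1: ✓ (witness j=1)
  i=2: ✓ (witness j=3)
  i=3: ✓ (witness j=3)
  i=4: ✗ (none in [4,6])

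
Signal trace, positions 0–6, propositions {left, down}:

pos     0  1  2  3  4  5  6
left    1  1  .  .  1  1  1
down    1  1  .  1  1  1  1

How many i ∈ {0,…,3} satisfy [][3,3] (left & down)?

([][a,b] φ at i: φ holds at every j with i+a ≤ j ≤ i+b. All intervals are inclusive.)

3

Evaluate at each i in [0,3]:
  i=0: ✗ (fails at j=3)
  i=1: ✓ (all of [4,4])
  i=2: ✓ (all of [5,5])
  i=3: ✓ (all of [6,6])
Positions where it holds: {1, 2, 3} → 3.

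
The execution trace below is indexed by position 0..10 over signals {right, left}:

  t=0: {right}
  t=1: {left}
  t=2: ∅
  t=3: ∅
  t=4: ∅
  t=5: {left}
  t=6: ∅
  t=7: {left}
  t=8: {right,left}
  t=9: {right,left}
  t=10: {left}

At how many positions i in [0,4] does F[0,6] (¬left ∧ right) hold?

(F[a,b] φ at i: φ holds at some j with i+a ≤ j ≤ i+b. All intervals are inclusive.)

1

Evaluate at each i in [0,4]:
  i=0: ✓ (witness j=0)
  i=1: ✗ (none in [1,7])
  i=2: ✗ (none in [2,8])
  i=3: ✗ (none in [3,9])
  i=4: ✗ (none in [4,10])
Positions where it holds: {0} → 1.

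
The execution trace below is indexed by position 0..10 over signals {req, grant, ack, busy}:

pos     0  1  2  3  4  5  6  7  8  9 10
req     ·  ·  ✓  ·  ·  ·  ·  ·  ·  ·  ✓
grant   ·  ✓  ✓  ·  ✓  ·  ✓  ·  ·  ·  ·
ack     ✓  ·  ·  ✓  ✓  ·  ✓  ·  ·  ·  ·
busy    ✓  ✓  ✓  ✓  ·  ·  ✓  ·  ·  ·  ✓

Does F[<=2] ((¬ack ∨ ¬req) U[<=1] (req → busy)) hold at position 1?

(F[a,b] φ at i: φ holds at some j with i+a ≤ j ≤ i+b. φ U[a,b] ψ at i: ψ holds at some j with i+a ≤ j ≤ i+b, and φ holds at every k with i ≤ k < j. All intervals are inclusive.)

True

Check ((¬ack ∨ ¬req) U[<=1] (req → busy)) at each j in [1,3]:
  j=1: holds
  j=2: holds
  j=3: holds
Found at j=1 → formula holds.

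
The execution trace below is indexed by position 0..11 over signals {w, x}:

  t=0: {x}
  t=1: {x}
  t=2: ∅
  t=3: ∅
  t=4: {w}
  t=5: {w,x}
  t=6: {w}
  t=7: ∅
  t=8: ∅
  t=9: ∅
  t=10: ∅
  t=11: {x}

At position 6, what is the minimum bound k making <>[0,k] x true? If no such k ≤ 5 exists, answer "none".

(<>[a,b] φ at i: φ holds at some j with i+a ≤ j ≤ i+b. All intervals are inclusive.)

5

Scan j = 6,7,… for x:
  j=6: fails
  j=7: fails
  j=8: fails
  j=9: fails
  j=10: fails
  j=11: holds
First hit at j=11, so smallest k = 11-6 = 5.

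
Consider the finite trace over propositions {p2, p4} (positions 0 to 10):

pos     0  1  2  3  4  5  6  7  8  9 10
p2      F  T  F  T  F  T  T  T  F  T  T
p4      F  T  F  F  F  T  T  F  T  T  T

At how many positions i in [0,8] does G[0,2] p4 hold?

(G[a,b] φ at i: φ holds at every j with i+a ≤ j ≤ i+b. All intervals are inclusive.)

Evaluate at each i in [0,8]:
  i=0: ✗ (fails at j=0)
  i=1: ✗ (fails at j=2)
  i=2: ✗ (fails at j=2)
  i=3: ✗ (fails at j=3)
  i=4: ✗ (fails at j=4)
  i=5: ✗ (fails at j=7)
  i=6: ✗ (fails at j=7)
  i=7: ✗ (fails at j=7)
  i=8: ✓ (all of [8,10])
Positions where it holds: {8} → 1.

1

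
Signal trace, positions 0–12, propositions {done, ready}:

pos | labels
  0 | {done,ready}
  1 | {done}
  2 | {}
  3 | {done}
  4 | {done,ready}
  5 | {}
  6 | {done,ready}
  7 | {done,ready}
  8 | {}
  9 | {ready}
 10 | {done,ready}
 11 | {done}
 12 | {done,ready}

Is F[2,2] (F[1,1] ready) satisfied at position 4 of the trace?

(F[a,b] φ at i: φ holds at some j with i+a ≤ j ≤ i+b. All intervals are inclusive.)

Check F[1,1] ready at each j in [6,6]:
  j=6: holds (witness at 7)
Found at j=6 → formula holds.

Yes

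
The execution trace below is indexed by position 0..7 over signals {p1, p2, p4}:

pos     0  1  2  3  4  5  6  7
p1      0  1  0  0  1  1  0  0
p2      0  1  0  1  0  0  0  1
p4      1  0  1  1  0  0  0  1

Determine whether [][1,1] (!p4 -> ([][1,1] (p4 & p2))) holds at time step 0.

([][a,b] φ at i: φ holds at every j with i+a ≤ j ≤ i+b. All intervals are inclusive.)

Check (!p4 -> ([][1,1] (p4 & p2))) at every j in [1,1]:
  j=1: antecedent true; consequent fails at 2 → ✗
Fails at j=1 → formula fails.

No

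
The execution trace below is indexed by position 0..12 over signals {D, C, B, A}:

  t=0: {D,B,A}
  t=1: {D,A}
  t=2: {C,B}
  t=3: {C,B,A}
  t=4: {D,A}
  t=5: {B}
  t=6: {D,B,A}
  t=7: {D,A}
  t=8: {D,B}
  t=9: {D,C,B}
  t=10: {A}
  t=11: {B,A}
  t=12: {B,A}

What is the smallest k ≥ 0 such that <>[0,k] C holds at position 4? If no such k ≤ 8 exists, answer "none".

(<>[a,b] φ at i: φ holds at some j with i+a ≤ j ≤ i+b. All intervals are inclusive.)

Scan j = 4,5,… for C:
  j=4: fails
  j=5: fails
  j=6: fails
  j=7: fails
  j=8: fails
  j=9: holds
First hit at j=9, so smallest k = 9-4 = 5.

5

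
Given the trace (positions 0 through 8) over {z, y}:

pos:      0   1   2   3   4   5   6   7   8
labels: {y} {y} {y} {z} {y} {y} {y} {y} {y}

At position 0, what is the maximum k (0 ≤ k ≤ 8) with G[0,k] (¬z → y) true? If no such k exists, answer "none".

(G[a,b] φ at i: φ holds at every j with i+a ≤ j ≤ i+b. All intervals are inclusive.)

(¬z → y) must hold from j=0 onward; find where it first fails.
  j=0: holds
  j=1: holds
  j=2: holds
  j=3: holds
  j=4: holds
  j=5: holds
  j=6: holds
  j=7: holds
  j=8: holds
Holds through j=8; largest k = 8.

8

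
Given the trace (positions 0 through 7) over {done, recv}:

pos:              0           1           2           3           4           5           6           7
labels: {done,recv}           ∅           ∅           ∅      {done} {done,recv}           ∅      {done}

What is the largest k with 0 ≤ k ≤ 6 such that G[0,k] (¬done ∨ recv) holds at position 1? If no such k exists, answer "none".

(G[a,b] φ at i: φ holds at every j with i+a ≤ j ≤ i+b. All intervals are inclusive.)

(¬done ∨ recv) must hold from j=1 onward; find where it first fails.
  j=1: holds
  j=2: holds
  j=3: holds
  j=4: fails
Holds on [1,3], so largest k = 2.

2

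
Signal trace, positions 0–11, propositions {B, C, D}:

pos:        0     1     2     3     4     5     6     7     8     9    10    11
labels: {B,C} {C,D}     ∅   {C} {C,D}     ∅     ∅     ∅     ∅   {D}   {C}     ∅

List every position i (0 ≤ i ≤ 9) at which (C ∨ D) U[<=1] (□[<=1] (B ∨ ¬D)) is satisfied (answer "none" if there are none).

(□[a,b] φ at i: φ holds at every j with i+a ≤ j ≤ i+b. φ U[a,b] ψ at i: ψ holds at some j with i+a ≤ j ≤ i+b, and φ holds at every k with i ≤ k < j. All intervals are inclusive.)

1, 2, 4, 5, 6, 7, 9

Evaluate at each i in [0,9]:
  i=0: ✗ (no rhs in [0,1])
  i=1: ✓ (rhs at j=2; lhs holds on [1,1])
  i=2: ✓ (rhs at j=2)
  i=3: ✗ (no rhs in [3,4])
  i=4: ✓ (rhs at j=5; lhs holds on [4,4])
  i=5: ✓ (rhs at j=5)
  i=6: ✓ (rhs at j=6)
  i=7: ✓ (rhs at j=7)
  i=8: ✗ (no rhs in [8,9])
  i=9: ✓ (rhs at j=10; lhs holds on [9,9])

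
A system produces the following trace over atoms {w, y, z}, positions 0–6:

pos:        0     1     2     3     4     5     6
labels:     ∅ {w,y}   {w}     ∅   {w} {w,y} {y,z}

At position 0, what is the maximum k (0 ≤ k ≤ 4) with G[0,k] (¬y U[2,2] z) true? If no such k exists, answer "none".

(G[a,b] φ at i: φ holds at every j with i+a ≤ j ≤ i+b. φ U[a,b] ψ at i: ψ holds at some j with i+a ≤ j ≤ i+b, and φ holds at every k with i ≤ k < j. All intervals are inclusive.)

(¬y U[2,2] z) must hold from j=0 onward; find where it first fails.
  j=0: fails → no k works.

none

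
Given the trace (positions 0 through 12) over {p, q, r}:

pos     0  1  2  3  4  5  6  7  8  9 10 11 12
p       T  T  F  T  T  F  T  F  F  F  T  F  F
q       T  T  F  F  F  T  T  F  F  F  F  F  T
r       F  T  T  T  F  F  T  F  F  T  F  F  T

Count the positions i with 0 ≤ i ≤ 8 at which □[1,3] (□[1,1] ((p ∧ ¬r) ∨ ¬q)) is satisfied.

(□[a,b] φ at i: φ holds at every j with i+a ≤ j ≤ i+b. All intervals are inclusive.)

4

Evaluate at each i in [0,8]:
  i=0: ✓ (all of [1,3])
  i=1: ✗ (fails at j=4)
  i=2: ✗ (fails at j=4)
  i=3: ✗ (fails at j=4)
  i=4: ✗ (fails at j=5)
  i=5: ✓ (all of [6,8])
  i=6: ✓ (all of [7,9])
  i=7: ✓ (all of [8,10])
  i=8: ✗ (fails at j=11)
Positions where it holds: {0, 5, 6, 7} → 4.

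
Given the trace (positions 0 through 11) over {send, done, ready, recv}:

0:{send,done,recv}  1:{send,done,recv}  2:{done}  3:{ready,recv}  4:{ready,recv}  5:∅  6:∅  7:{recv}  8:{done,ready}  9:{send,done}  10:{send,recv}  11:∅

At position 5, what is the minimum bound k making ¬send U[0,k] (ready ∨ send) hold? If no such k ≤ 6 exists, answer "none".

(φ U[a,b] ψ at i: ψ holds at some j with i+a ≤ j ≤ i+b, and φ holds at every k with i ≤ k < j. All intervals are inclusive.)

3

Need earliest j ≥ 5 with (ready ∨ send), and ¬send at every k in [5,j-1].
  j=5: rhs fails.
  j=6: rhs fails.
  j=7: rhs fails.
  j=8: rhs holds; lhs holds on [5,7]. k = 3.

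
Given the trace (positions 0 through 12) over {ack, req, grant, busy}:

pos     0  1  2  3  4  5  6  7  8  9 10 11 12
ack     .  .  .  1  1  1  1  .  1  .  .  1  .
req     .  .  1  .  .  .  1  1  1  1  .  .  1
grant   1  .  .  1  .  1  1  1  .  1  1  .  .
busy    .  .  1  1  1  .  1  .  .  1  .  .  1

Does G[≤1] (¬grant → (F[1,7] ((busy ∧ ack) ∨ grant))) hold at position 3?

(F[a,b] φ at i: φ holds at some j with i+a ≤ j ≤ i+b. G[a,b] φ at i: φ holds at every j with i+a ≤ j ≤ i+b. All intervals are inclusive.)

Yes

Check (¬grant → (F[1,7] ((busy ∧ ack) ∨ grant))) at every j in [3,4]:
  j=3: antecedent false → ✓
  j=4: antecedent true; consequent holds (witness at 5) → ✓
All positions satisfy it → formula holds.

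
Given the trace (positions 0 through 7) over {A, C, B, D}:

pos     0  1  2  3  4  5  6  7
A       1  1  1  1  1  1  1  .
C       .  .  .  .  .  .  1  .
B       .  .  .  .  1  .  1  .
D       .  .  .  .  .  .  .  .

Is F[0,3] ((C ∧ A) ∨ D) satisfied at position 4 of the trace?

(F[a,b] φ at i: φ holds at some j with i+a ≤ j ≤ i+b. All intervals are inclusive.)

Yes

Check ((C ∧ A) ∨ D) at each j in [4,7]:
  j=4: false
  j=5: false
  j=6: true
  j=7: false
Found at j=6 → formula holds.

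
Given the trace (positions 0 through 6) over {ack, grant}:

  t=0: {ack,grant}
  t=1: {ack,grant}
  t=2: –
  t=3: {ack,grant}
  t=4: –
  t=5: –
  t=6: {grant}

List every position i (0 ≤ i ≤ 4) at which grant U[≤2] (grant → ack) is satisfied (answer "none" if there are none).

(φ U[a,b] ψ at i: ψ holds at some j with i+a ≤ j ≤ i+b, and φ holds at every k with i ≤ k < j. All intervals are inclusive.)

0, 1, 2, 3, 4

Evaluate at each i in [0,4]:
  i=0: ✓ (rhs at j=0)
  i=1: ✓ (rhs at j=1)
  i=2: ✓ (rhs at j=2)
  i=3: ✓ (rhs at j=3)
  i=4: ✓ (rhs at j=4)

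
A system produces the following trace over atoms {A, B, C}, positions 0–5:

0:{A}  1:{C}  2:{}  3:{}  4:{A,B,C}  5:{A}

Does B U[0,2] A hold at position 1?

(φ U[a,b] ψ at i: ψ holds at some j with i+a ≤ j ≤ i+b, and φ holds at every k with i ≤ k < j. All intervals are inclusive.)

Need some j in [1,3] with A, and B at every k in [1,j-1].
  j=1: A false.
  j=2: A false.
  j=3: A false.
No j in the window works → until fails.

Does not hold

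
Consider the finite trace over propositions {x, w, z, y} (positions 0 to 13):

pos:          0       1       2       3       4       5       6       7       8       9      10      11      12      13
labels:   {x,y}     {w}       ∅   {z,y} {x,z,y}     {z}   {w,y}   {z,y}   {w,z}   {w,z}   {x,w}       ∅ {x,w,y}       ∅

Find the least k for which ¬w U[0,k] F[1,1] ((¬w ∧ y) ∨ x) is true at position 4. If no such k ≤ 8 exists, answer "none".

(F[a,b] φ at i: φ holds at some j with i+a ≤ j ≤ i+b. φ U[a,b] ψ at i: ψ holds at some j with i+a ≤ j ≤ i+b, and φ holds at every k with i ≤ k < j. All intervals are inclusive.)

2

Need earliest j ≥ 4 with F[1,1] ((¬w ∧ y) ∨ x), and ¬w at every k in [4,j-1].
  j=4: rhs fails.
  j=5: rhs fails.
  j=6: rhs holds; lhs holds on [4,5]. k = 2.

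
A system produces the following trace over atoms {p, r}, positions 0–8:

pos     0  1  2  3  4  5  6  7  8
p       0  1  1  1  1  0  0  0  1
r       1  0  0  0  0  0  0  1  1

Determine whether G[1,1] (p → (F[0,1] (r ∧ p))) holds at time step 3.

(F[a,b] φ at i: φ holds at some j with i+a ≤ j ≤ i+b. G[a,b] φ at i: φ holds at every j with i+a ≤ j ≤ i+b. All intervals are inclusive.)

Check (p → (F[0,1] (r ∧ p))) at every j in [4,4]:
  j=4: antecedent true; consequent fails (none in [4,5]) → ✗
Fails at j=4 → formula fails.

False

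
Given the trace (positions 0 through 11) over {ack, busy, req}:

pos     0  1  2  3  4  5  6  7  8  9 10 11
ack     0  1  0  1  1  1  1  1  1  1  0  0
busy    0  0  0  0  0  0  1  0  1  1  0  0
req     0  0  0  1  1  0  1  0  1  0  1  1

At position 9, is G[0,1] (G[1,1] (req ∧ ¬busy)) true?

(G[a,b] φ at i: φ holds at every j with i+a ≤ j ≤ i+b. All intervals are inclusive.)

Check G[1,1] (req ∧ ¬busy) at every j in [9,10]:
  j=9: holds on [10,10]
  j=10: holds on [11,11]
All positions satisfy it → formula holds.

True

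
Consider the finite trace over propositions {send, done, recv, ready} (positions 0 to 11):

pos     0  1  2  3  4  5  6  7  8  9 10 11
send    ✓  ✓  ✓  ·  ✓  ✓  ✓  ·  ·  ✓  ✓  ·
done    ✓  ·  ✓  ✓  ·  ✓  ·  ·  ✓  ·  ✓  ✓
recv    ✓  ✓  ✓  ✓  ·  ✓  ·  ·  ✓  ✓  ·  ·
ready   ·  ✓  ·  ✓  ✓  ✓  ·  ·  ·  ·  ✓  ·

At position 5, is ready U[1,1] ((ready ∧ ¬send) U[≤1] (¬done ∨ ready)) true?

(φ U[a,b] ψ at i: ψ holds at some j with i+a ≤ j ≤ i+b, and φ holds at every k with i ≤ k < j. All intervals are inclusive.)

Holds

Need some j in [6,6] with ((ready ∧ ¬send) U[≤1] (¬done ∨ ready)), and ready at every k in [5,j-1].
  j=6: ((ready ∧ ¬send) U[≤1] (¬done ∨ ready)) holds; ready holds at every k in [5,5] → satisfied.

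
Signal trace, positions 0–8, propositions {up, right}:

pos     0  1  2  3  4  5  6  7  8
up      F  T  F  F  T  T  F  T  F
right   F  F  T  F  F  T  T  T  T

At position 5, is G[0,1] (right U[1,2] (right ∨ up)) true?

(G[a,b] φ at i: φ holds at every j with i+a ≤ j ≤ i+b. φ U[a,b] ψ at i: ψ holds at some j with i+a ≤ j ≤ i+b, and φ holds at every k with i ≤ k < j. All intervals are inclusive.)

Yes

Check (right U[1,2] (right ∨ up)) at every j in [5,6]:
  j=5: holds
  j=6: holds
All positions satisfy it → formula holds.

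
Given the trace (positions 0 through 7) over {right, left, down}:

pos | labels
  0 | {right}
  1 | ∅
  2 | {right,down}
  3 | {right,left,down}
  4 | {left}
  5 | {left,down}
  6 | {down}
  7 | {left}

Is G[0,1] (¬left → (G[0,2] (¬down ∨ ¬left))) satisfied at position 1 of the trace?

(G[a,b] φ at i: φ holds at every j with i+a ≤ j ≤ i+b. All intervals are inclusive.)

Check (¬left → (G[0,2] (¬down ∨ ¬left))) at every j in [1,2]:
  j=1: antecedent true; consequent fails at 3 → ✗
  j=2: antecedent true; consequent fails at 3 → ✗
Fails at j=1 → formula fails.

No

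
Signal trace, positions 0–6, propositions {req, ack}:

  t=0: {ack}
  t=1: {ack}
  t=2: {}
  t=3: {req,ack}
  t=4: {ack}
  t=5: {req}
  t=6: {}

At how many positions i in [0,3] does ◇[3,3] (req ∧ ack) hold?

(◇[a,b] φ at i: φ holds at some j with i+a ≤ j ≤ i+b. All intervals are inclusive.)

1

Evaluate at each i in [0,3]:
  i=0: ✓ (witness j=3)
  i=1: ✗ (none in [4,4])
  i=2: ✗ (none in [5,5])
  i=3: ✗ (none in [6,6])
Positions where it holds: {0} → 1.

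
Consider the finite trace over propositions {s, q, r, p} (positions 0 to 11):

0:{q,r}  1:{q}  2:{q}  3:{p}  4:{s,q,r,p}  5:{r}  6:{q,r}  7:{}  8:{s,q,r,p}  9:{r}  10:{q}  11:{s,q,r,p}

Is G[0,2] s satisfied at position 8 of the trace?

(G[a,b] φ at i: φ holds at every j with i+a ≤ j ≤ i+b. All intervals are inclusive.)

False

Check s at every j in [8,10]:
  j=8: true
  j=9: false
  j=10: false
Fails at j=9 → formula fails.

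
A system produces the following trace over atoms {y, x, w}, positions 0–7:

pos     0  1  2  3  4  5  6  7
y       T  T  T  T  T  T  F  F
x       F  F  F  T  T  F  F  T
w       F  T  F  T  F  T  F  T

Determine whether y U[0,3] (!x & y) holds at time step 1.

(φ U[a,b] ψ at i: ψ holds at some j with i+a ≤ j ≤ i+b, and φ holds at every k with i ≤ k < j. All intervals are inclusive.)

Need some j in [1,4] with (!x & y), and y at every k in [1,j-1].
  j=1: (!x & y) holds; no prefix to check → satisfied.

Yes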